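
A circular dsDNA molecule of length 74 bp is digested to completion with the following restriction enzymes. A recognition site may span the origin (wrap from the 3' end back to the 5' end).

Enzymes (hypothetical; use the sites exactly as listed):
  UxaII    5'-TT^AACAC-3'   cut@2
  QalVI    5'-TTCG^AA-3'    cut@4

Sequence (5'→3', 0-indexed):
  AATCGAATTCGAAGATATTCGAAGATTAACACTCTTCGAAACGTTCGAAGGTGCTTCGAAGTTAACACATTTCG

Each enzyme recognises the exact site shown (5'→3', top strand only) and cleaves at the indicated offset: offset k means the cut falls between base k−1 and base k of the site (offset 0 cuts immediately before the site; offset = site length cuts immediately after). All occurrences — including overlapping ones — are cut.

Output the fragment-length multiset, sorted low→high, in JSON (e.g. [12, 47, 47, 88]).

Per-enzyme occurrences:
  UxaII TTAACAC/2: at [25, 61] ⇒ [27, 63]
  QalVI TTCGAA/4: at [7, 17, 34, 43, 54, 70] ⇒ [0, 11, 21, 38, 47, 58]

All cut coordinates (distinct, sorted): [0, 11, 21, 27, 38, 47, 58, 63]

Fragment lengths:
  0→11: 11 bp
  11→21: 10 bp
  21→27: 6 bp
  27→38: 11 bp
  38→47: 9 bp
  47→58: 11 bp
  58→63: 5 bp
  63→0 (wrap): 74-63+0 = 11 bp

[5,6,9,10,11,11,11,11]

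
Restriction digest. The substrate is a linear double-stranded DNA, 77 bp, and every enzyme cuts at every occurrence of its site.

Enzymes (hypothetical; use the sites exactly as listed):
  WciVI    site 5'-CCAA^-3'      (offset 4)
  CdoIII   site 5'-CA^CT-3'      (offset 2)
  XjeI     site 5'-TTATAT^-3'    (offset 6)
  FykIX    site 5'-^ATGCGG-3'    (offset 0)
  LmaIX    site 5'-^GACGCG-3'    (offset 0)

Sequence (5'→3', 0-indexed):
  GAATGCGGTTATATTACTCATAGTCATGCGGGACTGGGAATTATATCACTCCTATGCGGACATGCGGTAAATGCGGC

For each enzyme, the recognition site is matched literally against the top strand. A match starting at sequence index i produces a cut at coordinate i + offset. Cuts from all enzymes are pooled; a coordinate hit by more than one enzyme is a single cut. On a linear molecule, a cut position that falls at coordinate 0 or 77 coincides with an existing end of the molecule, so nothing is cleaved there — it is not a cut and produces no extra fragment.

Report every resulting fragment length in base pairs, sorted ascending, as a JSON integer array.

[2,2,5,7,8,9,11,12,21]

Site scan:
  WciVI (CCAA, off=4): no sites
  CdoIII (CACT, off=2): starts [46] → cuts [48]
  XjeI (TTATAT, off=6): starts [8, 40] → cuts [14, 46]
  FykIX (ATGCGG, off=0): starts [2, 25, 53, 61, 70] → cuts [2, 25, 53, 61, 70]
  LmaIX (GACGCG, off=0): no sites

Pooled cuts: [2, 14, 25, 46, 48, 53, 61, 70]

Fragments:
  [0,2): 2 bp
  [2,14): 12 bp
  [14,25): 11 bp
  [25,46): 21 bp
  [46,48): 2 bp
  [48,53): 5 bp
  [53,61): 8 bp
  [61,70): 9 bp
  [70,77): 7 bp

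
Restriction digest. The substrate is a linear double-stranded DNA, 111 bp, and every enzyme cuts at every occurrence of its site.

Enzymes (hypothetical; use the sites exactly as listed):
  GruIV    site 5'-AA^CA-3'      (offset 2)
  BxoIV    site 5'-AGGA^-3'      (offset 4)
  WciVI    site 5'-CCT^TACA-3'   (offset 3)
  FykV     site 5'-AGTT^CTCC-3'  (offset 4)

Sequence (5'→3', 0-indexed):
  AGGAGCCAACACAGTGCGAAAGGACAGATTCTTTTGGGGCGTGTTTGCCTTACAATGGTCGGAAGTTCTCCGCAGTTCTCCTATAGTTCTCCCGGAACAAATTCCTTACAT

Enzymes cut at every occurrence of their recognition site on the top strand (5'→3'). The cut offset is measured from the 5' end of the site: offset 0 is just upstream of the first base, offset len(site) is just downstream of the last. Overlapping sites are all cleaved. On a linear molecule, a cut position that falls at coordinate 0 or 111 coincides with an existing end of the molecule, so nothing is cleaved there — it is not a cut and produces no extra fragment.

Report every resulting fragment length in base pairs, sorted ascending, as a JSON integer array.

Per-enzyme occurrences:
  GruIV AACA/2: at [7, 95] ⇒ [9, 97]
  BxoIV AGGA/4: at [0, 20] ⇒ [4, 24]
  WciVI CCTTACA/3: at [47, 103] ⇒ [50, 106]
  FykV AGTTCTCC/4: at [63, 73, 84] ⇒ [67, 77, 88]

Pooled cuts: [4, 9, 24, 50, 67, 77, 88, 97, 106]

Fragments:
  [0,4): 4 bp
  [4,9): 5 bp
  [9,24): 15 bp
  [24,50): 26 bp
  [50,67): 17 bp
  [67,77): 10 bp
  [77,88): 11 bp
  [88,97): 9 bp
  [97,106): 9 bp
  [106,111): 5 bp

[4,5,5,9,9,10,11,15,17,26]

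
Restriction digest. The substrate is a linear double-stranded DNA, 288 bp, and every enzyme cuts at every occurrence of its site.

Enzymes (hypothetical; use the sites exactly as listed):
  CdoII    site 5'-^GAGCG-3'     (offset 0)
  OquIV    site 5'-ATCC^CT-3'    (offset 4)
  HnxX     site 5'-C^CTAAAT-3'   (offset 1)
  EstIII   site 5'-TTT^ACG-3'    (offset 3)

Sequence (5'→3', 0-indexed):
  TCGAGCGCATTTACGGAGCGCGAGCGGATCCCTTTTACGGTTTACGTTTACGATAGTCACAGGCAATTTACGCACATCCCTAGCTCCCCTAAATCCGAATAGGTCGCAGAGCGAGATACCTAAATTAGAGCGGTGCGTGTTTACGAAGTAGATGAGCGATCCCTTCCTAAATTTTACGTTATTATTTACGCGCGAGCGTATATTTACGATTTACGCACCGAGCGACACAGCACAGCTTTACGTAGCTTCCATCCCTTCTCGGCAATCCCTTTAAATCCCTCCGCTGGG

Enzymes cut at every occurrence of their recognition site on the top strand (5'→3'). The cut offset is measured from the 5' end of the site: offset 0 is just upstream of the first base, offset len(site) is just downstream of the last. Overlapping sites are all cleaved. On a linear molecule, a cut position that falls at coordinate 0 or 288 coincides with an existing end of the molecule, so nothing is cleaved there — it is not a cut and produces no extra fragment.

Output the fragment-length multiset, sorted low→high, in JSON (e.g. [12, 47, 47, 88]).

[2,3,4,5,6,6,6,7,7,7,8,9,9,9,10,10,10,10,10,11,11,12,12,14,15,15,20,20,20]

Per-enzyme occurrences:
  CdoII GAGCG/0: at [2, 15, 21, 108, 127, 153, 193, 219] ⇒ [2, 15, 21, 108, 127, 153, 193, 219]
  OquIV ATCCCT/4: at [27, 75, 158, 250, 264, 274] ⇒ [31, 79, 162, 254, 268, 278]
  HnxX CCTAAAT/1: at [87, 118, 165] ⇒ [88, 119, 166]
  EstIII TTTACG/3: at [9, 33, 40, 46, 66, 139, 172, 184, 202, 209, 236] ⇒ [12, 36, 43, 49, 69, 142, 175, 187, 205, 212, 239]

Pooled cuts: [2, 12, 15, 21, 31, 36, 43, 49, 69, 79, 88, 108, 119, 127, 142, 153, 162, 166, 175, 187, 193, 205, 212, 219, 239, 254, 268, 278]

Fragments:
  [0,2): 2 bp
  [2,12): 10 bp
  [12,15): 3 bp
  [15,21): 6 bp
  [21,31): 10 bp
  [31,36): 5 bp
  [36,43): 7 bp
  [43,49): 6 bp
  [49,69): 20 bp
  [69,79): 10 bp
  [79,88): 9 bp
  [88,108): 20 bp
  [108,119): 11 bp
  [119,127): 8 bp
  [127,142): 15 bp
  [142,153): 11 bp
  [153,162): 9 bp
  [162,166): 4 bp
  [166,175): 9 bp
  [175,187): 12 bp
  [187,193): 6 bp
  [193,205): 12 bp
  [205,212): 7 bp
  [212,219): 7 bp
  [219,239): 20 bp
  [239,254): 15 bp
  [254,268): 14 bp
  [268,278): 10 bp
  [278,288): 10 bp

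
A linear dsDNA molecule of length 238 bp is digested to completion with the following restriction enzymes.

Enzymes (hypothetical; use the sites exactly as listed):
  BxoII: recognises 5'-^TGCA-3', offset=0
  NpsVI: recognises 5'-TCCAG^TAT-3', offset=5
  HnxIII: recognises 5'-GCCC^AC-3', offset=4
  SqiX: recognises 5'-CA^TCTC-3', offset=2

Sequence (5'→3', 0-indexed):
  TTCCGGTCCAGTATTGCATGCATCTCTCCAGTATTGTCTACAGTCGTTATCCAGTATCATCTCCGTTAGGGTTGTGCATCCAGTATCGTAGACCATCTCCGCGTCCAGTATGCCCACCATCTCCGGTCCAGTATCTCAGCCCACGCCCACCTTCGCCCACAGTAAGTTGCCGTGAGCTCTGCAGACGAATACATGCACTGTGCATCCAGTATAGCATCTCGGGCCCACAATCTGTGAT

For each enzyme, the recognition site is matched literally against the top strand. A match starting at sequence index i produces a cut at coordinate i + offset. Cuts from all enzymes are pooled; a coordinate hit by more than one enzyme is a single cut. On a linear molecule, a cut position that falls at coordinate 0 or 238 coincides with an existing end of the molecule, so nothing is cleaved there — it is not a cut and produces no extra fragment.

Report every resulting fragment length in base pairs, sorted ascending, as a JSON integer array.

Site scan:
  BxoII (TGCA, off=0): starts [14, 18, 74, 179, 193, 200] → cuts [14, 18, 74, 179, 193, 200]
  NpsVI (TCCAGTAT, off=5): starts [6, 26, 49, 78, 103, 126, 204] → cuts [11, 31, 54, 83, 108, 131, 209]
  HnxIII (GCCCAC, off=4): starts [111, 138, 144, 154, 222] → cuts [115, 142, 148, 158, 226]
  SqiX (CATCTC, off=2): starts [20, 57, 93, 117, 214] → cuts [22, 59, 95, 119, 216]

All cut coordinates (distinct, sorted): [11, 14, 18, 22, 31, 54, 59, 74, 83, 95, 108, 115, 119, 131, 142, 148, 158, 179, 193, 200, 209, 216, 226]

Fragment lengths:
  [0,11): 11 bp
  [11,14): 3 bp
  [14,18): 4 bp
  [18,22): 4 bp
  [22,31): 9 bp
  [31,54): 23 bp
  [54,59): 5 bp
  [59,74): 15 bp
  [74,83): 9 bp
  [83,95): 12 bp
  [95,108): 13 bp
  [108,115): 7 bp
  [115,119): 4 bp
  [119,131): 12 bp
  [131,142): 11 bp
  [142,148): 6 bp
  [148,158): 10 bp
  [158,179): 21 bp
  [179,193): 14 bp
  [193,200): 7 bp
  [200,209): 9 bp
  [209,216): 7 bp
  [216,226): 10 bp
  [226,238): 12 bp

[3,4,4,4,5,6,7,7,7,9,9,9,10,10,11,11,12,12,12,13,14,15,21,23]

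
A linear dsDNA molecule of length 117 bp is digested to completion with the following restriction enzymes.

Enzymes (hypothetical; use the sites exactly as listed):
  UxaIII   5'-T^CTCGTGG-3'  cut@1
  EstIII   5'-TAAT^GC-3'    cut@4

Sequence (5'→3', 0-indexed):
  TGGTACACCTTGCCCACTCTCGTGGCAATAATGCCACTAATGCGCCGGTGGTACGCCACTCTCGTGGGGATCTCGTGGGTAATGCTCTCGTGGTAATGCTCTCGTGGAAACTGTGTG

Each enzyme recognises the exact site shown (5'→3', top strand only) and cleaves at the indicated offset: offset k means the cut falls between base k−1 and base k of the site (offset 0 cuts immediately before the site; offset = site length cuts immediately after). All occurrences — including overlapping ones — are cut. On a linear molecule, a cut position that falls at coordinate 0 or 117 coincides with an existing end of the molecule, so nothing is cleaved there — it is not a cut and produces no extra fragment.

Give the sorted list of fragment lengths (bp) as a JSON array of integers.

Site scan:
  UxaIII (TCTCGTGG, off=1): starts [17, 59, 70, 85, 99] → cuts [18, 60, 71, 86, 100]
  EstIII (TAATGC, off=4): starts [28, 37, 79, 93] → cuts [32, 41, 83, 97]

Pooled cuts: [18, 32, 41, 60, 71, 83, 86, 97, 100]

Fragments:
  [0,18): 18 bp
  [18,32): 14 bp
  [32,41): 9 bp
  [41,60): 19 bp
  [60,71): 11 bp
  [71,83): 12 bp
  [83,86): 3 bp
  [86,97): 11 bp
  [97,100): 3 bp
  [100,117): 17 bp

[3,3,9,11,11,12,14,17,18,19]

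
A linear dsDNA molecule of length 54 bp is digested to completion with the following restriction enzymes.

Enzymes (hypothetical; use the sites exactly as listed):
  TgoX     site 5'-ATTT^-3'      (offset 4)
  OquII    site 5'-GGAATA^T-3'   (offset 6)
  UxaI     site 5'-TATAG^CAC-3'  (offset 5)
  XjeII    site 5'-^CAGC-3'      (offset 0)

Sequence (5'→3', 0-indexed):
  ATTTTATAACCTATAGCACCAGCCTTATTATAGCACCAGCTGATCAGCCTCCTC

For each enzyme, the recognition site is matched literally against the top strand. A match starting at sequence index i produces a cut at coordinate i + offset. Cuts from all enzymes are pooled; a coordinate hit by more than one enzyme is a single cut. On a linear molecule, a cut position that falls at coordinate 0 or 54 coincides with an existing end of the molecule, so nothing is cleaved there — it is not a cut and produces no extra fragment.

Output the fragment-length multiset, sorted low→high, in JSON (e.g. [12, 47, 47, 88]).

[3,3,4,8,10,12,14]

Per-enzyme occurrences:
  TgoX (ATTT, off=4): starts [0] → cuts [4]
  OquII (GGAATAT, off=6): no sites
  UxaI (TATAGCAC, off=5): starts [11, 28] → cuts [16, 33]
  XjeII (CAGC, off=0): starts [19, 36, 44] → cuts [19, 36, 44]

All cut coordinates (distinct, sorted): [4, 16, 19, 33, 36, 44]

Fragment lengths:
  [0,4): 4 bp
  [4,16): 12 bp
  [16,19): 3 bp
  [19,33): 14 bp
  [33,36): 3 bp
  [36,44): 8 bp
  [44,54): 10 bp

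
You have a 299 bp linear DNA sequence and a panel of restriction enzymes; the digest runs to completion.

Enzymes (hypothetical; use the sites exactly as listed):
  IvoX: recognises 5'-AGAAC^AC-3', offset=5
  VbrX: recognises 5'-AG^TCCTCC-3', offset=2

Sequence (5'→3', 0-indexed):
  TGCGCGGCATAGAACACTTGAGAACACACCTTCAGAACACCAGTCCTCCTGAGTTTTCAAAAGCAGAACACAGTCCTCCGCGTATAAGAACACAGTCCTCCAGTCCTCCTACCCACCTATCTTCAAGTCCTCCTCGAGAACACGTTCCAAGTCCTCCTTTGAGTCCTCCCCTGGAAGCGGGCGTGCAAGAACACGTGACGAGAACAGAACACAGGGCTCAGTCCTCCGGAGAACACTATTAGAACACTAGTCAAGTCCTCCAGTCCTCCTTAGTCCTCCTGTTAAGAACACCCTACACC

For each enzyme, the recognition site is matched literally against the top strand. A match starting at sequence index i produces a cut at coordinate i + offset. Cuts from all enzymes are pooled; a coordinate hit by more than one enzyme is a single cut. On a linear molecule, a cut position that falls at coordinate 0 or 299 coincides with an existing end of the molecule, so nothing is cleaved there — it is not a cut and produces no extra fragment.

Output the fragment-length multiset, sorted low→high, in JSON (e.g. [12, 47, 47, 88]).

Site scan:
  IvoX AGAACAC/5: at [10, 20, 33, 64, 86, 136, 187, 205, 229, 240, 284] ⇒ [15, 25, 38, 69, 91, 141, 192, 210, 234, 245, 289]
  VbrX AGTCCTCC/2: at [41, 71, 93, 101, 125, 149, 161, 219, 253, 261, 271] ⇒ [43, 73, 95, 103, 127, 151, 163, 221, 255, 263, 273]

All cut coordinates (distinct, sorted): [15, 25, 38, 43, 69, 73, 91, 95, 103, 127, 141, 151, 163, 192, 210, 221, 234, 245, 255, 263, 273, 289]

Fragments:
  [0,15): 15 bp
  [15,25): 10 bp
  [25,38): 13 bp
  [38,43): 5 bp
  [43,69): 26 bp
  [69,73): 4 bp
  [73,91): 18 bp
  [91,95): 4 bp
  [95,103): 8 bp
  [103,127): 24 bp
  [127,141): 14 bp
  [141,151): 10 bp
  [151,163): 12 bp
  [163,192): 29 bp
  [192,210): 18 bp
  [210,221): 11 bp
  [221,234): 13 bp
  [234,245): 11 bp
  [245,255): 10 bp
  [255,263): 8 bp
  [263,273): 10 bp
  [273,289): 16 bp
  [289,299): 10 bp

[4,4,5,8,8,10,10,10,10,10,11,11,12,13,13,14,15,16,18,18,24,26,29]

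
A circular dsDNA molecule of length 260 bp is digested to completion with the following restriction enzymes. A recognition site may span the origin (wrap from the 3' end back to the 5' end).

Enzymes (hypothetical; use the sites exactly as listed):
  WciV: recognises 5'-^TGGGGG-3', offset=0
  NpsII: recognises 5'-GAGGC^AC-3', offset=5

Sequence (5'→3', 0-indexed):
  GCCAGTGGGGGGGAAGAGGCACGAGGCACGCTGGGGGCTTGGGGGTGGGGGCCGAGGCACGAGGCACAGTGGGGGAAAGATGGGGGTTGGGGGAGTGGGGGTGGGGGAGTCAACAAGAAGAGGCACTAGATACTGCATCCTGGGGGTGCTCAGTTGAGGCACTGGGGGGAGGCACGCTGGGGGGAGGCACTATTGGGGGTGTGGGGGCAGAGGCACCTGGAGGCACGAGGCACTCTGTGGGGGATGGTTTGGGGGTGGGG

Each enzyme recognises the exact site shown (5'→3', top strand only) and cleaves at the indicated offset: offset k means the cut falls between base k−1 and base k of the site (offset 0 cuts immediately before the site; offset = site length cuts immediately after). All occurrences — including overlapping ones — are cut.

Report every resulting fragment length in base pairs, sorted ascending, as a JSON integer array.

Scan for sites:
  WciV (TGGGGG, off=0): starts [5, 31, 39, 45, 69, 80, 87, 95, 101, 140, 162, 177, 193, 201, 237, 249, 255] → cuts [5, 31, 39, 45, 69, 80, 87, 95, 101, 140, 162, 177, 193, 201, 237, 249, 255]
  NpsII (GAGGCAC, off=5): starts [15, 22, 53, 60, 119, 155, 168, 183, 209, 219, 226] → cuts [20, 27, 58, 65, 124, 160, 173, 188, 214, 224, 231]

All cut coordinates (distinct, sorted): [5, 20, 27, 31, 39, 45, 58, 65, 69, 80, 87, 95, 101, 124, 140, 160, 162, 173, 177, 188, 193, 201, 214, 224, 231, 237, 249, 255]

Fragment lengths:
  5→20: 15 bp
  20→27: 7 bp
  27→31: 4 bp
  31→39: 8 bp
  39→45: 6 bp
  45→58: 13 bp
  58→65: 7 bp
  65→69: 4 bp
  69→80: 11 bp
  80→87: 7 bp
  87→95: 8 bp
  95→101: 6 bp
  101→124: 23 bp
  124→140: 16 bp
  140→160: 20 bp
  160→162: 2 bp
  162→173: 11 bp
  173→177: 4 bp
  177→188: 11 bp
  188→193: 5 bp
  193→201: 8 bp
  201→214: 13 bp
  214→224: 10 bp
  224→231: 7 bp
  231→237: 6 bp
  237→249: 12 bp
  249→255: 6 bp
  255→5 (wrap): 260-255+5 = 10 bp

[2,4,4,4,5,6,6,6,6,7,7,7,7,8,8,8,10,10,11,11,11,12,13,13,15,16,20,23]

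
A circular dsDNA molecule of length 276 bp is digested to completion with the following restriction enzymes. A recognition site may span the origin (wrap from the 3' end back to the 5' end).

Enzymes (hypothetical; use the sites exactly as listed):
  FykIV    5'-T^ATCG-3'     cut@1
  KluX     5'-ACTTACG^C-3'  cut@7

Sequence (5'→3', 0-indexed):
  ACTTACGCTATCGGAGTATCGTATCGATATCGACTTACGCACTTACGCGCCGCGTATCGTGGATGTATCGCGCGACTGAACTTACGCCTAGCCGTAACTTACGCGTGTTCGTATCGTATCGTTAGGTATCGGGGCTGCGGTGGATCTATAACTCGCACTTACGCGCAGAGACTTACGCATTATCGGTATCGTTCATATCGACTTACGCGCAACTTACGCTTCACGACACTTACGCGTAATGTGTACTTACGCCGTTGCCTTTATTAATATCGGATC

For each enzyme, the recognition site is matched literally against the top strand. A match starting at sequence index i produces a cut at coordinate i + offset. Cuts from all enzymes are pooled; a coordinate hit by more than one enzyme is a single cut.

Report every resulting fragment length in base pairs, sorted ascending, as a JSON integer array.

Site scan:
  FykIV (TATCG, off=1): starts [8, 16, 21, 27, 54, 65, 111, 116, 126, 180, 186, 195, 267] → cuts [9, 17, 22, 28, 55, 66, 112, 117, 127, 181, 187, 196, 268]
  KluX (ACTTACGC, off=7): starts [0, 32, 40, 79, 96, 156, 170, 200, 211, 227, 244] → cuts [7, 39, 47, 86, 103, 163, 177, 207, 218, 234, 251]

All cut coordinates (distinct, sorted): [7, 9, 17, 22, 28, 39, 47, 55, 66, 86, 103, 112, 117, 127, 163, 177, 181, 187, 196, 207, 218, 234, 251, 268]

Fragments:
  7→9: 2 bp
  9→17: 8 bp
  17→22: 5 bp
  22→28: 6 bp
  28→39: 11 bp
  39→47: 8 bp
  47→55: 8 bp
  55→66: 11 bp
  66→86: 20 bp
  86→103: 17 bp
  103→112: 9 bp
  112→117: 5 bp
  117→127: 10 bp
  127→163: 36 bp
  163→177: 14 bp
  177→181: 4 bp
  181→187: 6 bp
  187→196: 9 bp
  196→207: 11 bp
  207→218: 11 bp
  218→234: 16 bp
  234→251: 17 bp
  251→268: 17 bp
  268→7 (wrap): 276-268+7 = 15 bp

[2,4,5,5,6,6,8,8,8,9,9,10,11,11,11,11,14,15,16,17,17,17,20,36]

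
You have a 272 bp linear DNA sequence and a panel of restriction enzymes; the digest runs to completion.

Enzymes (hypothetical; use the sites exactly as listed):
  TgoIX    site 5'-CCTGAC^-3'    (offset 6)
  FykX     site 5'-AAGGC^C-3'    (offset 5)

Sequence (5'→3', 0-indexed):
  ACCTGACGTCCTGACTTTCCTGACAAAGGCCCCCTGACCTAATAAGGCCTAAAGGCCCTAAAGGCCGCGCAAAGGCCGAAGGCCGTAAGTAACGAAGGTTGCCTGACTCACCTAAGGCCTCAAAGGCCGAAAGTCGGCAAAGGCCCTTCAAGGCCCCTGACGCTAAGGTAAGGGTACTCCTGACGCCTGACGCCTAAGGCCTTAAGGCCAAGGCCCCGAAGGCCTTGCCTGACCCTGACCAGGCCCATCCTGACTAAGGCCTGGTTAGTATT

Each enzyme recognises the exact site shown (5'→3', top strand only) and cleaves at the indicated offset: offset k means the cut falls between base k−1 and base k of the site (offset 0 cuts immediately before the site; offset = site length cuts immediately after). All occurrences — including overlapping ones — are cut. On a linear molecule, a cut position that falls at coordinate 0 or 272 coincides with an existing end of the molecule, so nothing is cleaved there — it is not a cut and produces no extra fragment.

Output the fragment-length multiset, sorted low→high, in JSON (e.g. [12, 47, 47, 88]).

Per-enzyme occurrences:
  TgoIX (CCTGAC, off=6): starts [1, 9, 18, 32, 101, 155, 178, 185, 227, 233, 248] → cuts [7, 15, 24, 38, 107, 161, 184, 191, 233, 239, 254]
  FykX (AAGGCC, off=5): starts [25, 43, 51, 60, 71, 78, 113, 122, 139, 149, 195, 203, 209, 218, 255] → cuts [30, 48, 56, 65, 76, 83, 118, 127, 144, 154, 200, 208, 214, 223, 260]

All cut coordinates (distinct, sorted): [7, 15, 24, 30, 38, 48, 56, 65, 76, 83, 107, 118, 127, 144, 154, 161, 184, 191, 200, 208, 214, 223, 233, 239, 254, 260]

Fragments:
  [0,7): 7 bp
  [7,15): 8 bp
  [15,24): 9 bp
  [24,30): 6 bp
  [30,38): 8 bp
  [38,48): 10 bp
  [48,56): 8 bp
  [56,65): 9 bp
  [65,76): 11 bp
  [76,83): 7 bp
  [83,107): 24 bp
  [107,118): 11 bp
  [118,127): 9 bp
  [127,144): 17 bp
  [144,154): 10 bp
  [154,161): 7 bp
  [161,184): 23 bp
  [184,191): 7 bp
  [191,200): 9 bp
  [200,208): 8 bp
  [208,214): 6 bp
  [214,223): 9 bp
  [223,233): 10 bp
  [233,239): 6 bp
  [239,254): 15 bp
  [254,260): 6 bp
  [260,272): 12 bp

[6,6,6,6,7,7,7,7,8,8,8,8,9,9,9,9,9,10,10,10,11,11,12,15,17,23,24]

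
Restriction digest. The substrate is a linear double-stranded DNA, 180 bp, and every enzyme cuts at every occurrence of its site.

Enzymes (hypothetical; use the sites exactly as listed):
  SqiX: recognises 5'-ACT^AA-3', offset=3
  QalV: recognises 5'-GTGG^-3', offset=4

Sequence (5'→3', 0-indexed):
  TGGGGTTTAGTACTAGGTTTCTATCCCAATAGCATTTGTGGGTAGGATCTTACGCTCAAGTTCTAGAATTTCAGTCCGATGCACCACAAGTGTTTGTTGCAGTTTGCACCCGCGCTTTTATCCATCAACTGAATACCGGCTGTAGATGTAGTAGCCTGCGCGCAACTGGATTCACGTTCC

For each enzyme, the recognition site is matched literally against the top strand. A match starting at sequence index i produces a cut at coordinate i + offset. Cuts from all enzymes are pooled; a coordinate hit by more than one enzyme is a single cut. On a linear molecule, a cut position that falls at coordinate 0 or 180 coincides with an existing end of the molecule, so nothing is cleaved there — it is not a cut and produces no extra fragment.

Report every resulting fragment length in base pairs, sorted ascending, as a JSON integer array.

Scan for sites:
  SqiX (ACTAA, off=3): no sites
  QalV GTGG/4: at [37] ⇒ [41]

Pooled cuts: [41]

Fragment lengths:
  [0,41): 41 bp
  [41,180): 139 bp

[41,139]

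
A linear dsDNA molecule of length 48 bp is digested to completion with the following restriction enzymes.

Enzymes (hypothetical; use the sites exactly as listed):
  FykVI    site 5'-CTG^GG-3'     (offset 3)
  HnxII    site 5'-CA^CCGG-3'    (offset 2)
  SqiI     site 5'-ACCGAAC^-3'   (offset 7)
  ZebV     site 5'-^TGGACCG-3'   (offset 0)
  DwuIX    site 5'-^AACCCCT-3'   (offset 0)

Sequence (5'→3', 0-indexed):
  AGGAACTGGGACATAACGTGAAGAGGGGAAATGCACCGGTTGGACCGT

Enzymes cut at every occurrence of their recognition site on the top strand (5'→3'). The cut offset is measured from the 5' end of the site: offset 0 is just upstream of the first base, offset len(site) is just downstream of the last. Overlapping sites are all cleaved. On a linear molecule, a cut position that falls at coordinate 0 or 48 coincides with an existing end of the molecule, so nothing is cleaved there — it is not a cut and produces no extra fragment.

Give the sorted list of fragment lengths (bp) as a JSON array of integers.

Per-enzyme occurrences:
  FykVI CTGGG/3: at [5] ⇒ [8]
  HnxII CACCGG/2: at [33] ⇒ [35]
  SqiI (ACCGAAC, off=7): no sites
  ZebV TGGACCG/0: at [40] ⇒ [40]
  DwuIX (AACCCCT, off=0): no sites

Pooled cuts: [8, 35, 40]

Fragments:
  [0,8): 8 bp
  [8,35): 27 bp
  [35,40): 5 bp
  [40,48): 8 bp

[5,8,8,27]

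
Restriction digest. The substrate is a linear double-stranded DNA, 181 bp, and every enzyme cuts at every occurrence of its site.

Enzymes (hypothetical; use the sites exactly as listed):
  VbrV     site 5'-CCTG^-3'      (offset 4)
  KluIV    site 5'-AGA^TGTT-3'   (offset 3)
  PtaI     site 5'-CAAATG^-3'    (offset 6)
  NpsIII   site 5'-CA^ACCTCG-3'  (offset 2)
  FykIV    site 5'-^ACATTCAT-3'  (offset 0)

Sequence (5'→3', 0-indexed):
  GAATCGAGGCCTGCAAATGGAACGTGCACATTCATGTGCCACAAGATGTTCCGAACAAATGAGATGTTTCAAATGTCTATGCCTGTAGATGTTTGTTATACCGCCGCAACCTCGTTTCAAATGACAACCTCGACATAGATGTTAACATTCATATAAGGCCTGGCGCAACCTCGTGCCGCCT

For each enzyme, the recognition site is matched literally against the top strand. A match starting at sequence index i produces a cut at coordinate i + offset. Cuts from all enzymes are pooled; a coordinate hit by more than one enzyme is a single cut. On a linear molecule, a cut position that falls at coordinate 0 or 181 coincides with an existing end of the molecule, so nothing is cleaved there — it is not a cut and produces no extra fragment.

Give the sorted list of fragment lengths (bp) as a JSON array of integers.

[3,3,4,5,5,6,8,10,11,13,13,14,15,15,18,19,19]

Site scan:
  VbrV CCTG/4: at [9, 81, 158] ⇒ [13, 85, 162]
  KluIV AGATGTT/3: at [43, 61, 86, 136] ⇒ [46, 64, 89, 139]
  PtaI CAAATG/6: at [13, 55, 69, 117] ⇒ [19, 61, 75, 123]
  NpsIII CAACCTCG/2: at [106, 124, 165] ⇒ [108, 126, 167]
  FykIV ACATTCAT/0: at [27, 144] ⇒ [27, 144]

Pooled cuts: [13, 19, 27, 46, 61, 64, 75, 85, 89, 108, 123, 126, 139, 144, 162, 167]

Fragment lengths:
  [0,13): 13 bp
  [13,19): 6 bp
  [19,27): 8 bp
  [27,46): 19 bp
  [46,61): 15 bp
  [61,64): 3 bp
  [64,75): 11 bp
  [75,85): 10 bp
  [85,89): 4 bp
  [89,108): 19 bp
  [108,123): 15 bp
  [123,126): 3 bp
  [126,139): 13 bp
  [139,144): 5 bp
  [144,162): 18 bp
  [162,167): 5 bp
  [167,181): 14 bp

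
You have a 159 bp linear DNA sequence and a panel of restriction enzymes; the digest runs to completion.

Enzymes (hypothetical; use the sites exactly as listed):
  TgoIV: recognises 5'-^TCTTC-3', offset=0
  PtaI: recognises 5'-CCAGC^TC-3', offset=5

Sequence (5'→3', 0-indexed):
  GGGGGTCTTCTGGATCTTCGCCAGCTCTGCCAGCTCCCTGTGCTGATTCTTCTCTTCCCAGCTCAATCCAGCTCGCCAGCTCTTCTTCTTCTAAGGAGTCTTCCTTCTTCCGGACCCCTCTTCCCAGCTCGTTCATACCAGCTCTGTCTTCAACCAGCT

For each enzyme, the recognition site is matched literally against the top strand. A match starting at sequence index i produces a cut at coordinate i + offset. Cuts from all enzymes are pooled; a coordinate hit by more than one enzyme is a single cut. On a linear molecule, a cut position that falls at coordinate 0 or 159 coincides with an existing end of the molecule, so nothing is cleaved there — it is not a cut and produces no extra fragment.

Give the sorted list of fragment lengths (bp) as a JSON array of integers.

[3,3,4,5,5,7,8,9,9,10,10,10,11,12,13,13,13,14]

Scan for sites:
  TgoIV (TCTTC, off=0): starts [5, 14, 47, 52, 80, 83, 86, 98, 105, 118, 146] → cuts [5, 14, 47, 52, 80, 83, 86, 98, 105, 118, 146]
  PtaI (CCAGCTC, off=5): starts [20, 29, 57, 67, 75, 123, 137] → cuts [25, 34, 62, 72, 80, 128, 142]

All cut coordinates (distinct, sorted): [5, 14, 25, 34, 47, 52, 62, 72, 80, 83, 86, 98, 105, 118, 128, 142, 146]

Fragment lengths:
  [0,5): 5 bp
  [5,14): 9 bp
  [14,25): 11 bp
  [25,34): 9 bp
  [34,47): 13 bp
  [47,52): 5 bp
  [52,62): 10 bp
  [62,72): 10 bp
  [72,80): 8 bp
  [80,83): 3 bp
  [83,86): 3 bp
  [86,98): 12 bp
  [98,105): 7 bp
  [105,118): 13 bp
  [118,128): 10 bp
  [128,142): 14 bp
  [142,146): 4 bp
  [146,159): 13 bp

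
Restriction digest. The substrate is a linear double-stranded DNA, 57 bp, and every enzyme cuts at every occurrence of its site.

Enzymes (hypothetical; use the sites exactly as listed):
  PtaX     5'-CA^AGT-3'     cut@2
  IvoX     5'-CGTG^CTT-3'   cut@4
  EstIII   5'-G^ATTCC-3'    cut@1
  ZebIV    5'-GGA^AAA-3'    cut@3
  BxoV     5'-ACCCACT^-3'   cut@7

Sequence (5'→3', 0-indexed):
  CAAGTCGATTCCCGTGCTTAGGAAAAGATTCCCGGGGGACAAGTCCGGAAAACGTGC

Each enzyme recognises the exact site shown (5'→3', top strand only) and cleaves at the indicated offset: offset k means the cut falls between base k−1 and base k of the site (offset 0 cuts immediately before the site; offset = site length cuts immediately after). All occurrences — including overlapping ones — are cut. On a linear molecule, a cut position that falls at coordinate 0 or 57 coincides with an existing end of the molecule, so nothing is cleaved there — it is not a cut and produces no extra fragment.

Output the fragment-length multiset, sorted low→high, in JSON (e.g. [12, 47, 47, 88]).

Per-enzyme occurrences:
  PtaX (CAAGT, off=2): starts [0, 39] → cuts [2, 41]
  IvoX (CGTGCTT, off=4): starts [12] → cuts [16]
  EstIII (GATTCC, off=1): starts [6, 26] → cuts [7, 27]
  ZebIV (GGAAAA, off=3): starts [20, 46] → cuts [23, 49]
  BxoV (ACCCACT, off=7): no sites

All cut coordinates (distinct, sorted): [2, 7, 16, 23, 27, 41, 49]

Fragments:
  [0,2): 2 bp
  [2,7): 5 bp
  [7,16): 9 bp
  [16,23): 7 bp
  [23,27): 4 bp
  [27,41): 14 bp
  [41,49): 8 bp
  [49,57): 8 bp

[2,4,5,7,8,8,9,14]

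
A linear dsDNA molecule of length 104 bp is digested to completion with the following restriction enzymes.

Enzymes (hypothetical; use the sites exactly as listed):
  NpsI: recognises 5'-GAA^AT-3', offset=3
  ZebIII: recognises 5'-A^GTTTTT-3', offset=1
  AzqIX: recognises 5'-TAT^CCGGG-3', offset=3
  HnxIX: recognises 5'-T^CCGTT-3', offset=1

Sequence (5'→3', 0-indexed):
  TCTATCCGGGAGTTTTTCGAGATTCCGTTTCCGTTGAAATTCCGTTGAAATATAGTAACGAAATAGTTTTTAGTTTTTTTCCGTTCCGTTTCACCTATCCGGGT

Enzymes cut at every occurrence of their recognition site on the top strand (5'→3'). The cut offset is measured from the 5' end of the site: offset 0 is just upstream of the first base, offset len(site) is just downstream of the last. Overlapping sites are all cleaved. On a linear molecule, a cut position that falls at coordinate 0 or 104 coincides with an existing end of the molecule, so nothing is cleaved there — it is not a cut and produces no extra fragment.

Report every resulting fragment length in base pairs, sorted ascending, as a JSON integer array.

[3,3,5,5,6,6,6,7,8,8,8,13,13,13]

Per-enzyme occurrences:
  NpsI GAAAT/3: at [35, 46, 59] ⇒ [38, 49, 62]
  ZebIII AGTTTTT/1: at [10, 64, 71] ⇒ [11, 65, 72]
  AzqIX TATCCGGG/3: at [2, 95] ⇒ [5, 98]
  HnxIX TCCGTT/1: at [23, 29, 40, 79, 84] ⇒ [24, 30, 41, 80, 85]

Pooled cuts: [5, 11, 24, 30, 38, 41, 49, 62, 65, 72, 80, 85, 98]

Fragment lengths:
  [0,5): 5 bp
  [5,11): 6 bp
  [11,24): 13 bp
  [24,30): 6 bp
  [30,38): 8 bp
  [38,41): 3 bp
  [41,49): 8 bp
  [49,62): 13 bp
  [62,65): 3 bp
  [65,72): 7 bp
  [72,80): 8 bp
  [80,85): 5 bp
  [85,98): 13 bp
  [98,104): 6 bp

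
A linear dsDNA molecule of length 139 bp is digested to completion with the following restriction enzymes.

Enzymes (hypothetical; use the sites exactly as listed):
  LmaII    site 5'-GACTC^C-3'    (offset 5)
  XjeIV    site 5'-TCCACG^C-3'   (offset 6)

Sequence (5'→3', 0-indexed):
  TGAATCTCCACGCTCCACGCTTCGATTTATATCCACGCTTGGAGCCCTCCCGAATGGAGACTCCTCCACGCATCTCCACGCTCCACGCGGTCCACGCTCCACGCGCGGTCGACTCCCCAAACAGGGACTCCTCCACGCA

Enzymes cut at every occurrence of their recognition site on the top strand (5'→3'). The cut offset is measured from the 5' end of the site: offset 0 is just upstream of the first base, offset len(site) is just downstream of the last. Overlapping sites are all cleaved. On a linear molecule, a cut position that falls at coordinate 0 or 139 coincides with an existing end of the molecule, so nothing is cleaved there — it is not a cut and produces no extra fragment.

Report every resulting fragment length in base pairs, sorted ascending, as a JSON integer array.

Per-enzyme occurrences:
  LmaII (GACTCC, off=5): starts [58, 110, 125] → cuts [63, 115, 130]
  XjeIV (TCCACGC, off=6): starts [6, 13, 31, 64, 74, 81, 90, 97, 131] → cuts [12, 19, 37, 70, 80, 87, 96, 103, 137]

Pooled cuts: [12, 19, 37, 63, 70, 80, 87, 96, 103, 115, 130, 137]

Fragments:
  [0,12): 12 bp
  [12,19): 7 bp
  [19,37): 18 bp
  [37,63): 26 bp
  [63,70): 7 bp
  [70,80): 10 bp
  [80,87): 7 bp
  [87,96): 9 bp
  [96,103): 7 bp
  [103,115): 12 bp
  [115,130): 15 bp
  [130,137): 7 bp
  [137,139): 2 bp

[2,7,7,7,7,7,9,10,12,12,15,18,26]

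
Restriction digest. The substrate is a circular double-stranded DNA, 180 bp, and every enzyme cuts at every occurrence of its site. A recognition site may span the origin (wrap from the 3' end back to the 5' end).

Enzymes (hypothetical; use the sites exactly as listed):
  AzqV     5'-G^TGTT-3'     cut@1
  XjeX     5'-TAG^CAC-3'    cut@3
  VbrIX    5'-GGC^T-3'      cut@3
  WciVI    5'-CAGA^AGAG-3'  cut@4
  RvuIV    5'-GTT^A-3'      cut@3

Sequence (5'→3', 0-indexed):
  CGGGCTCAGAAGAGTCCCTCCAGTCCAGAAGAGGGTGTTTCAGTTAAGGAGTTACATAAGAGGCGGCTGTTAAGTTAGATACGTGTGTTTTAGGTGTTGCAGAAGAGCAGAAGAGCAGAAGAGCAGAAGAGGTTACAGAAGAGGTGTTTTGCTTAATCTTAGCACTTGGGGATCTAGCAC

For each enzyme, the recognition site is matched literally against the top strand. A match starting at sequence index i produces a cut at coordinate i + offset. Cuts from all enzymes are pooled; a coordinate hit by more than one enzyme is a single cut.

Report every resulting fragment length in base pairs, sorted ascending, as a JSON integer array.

[4,5,5,5,5,6,7,8,8,8,8,8,9,9,9,10,14,15,18,19]

Per-enzyme occurrences:
  AzqV (GTGTT, off=1): starts [34, 84, 93, 143] → cuts [35, 85, 94, 144]
  XjeX (TAGCAC, off=3): starts [159, 174] → cuts [162, 177]
  VbrIX (GGCT, off=3): starts [2, 64] → cuts [5, 67]
  WciVI (CAGAAGAG, off=4): starts [6, 25, 99, 107, 115, 123, 135] → cuts [10, 29, 103, 111, 119, 127, 139]
  RvuIV (GTTA, off=3): starts [42, 50, 68, 73, 131] → cuts [45, 53, 71, 76, 134]

All cut coordinates (distinct, sorted): [5, 10, 29, 35, 45, 53, 67, 71, 76, 85, 94, 103, 111, 119, 127, 134, 139, 144, 162, 177]

Fragment lengths:
  5→10: 5 bp
  10→29: 19 bp
  29→35: 6 bp
  35→45: 10 bp
  45→53: 8 bp
  53→67: 14 bp
  67→71: 4 bp
  71→76: 5 bp
  76→85: 9 bp
  85→94: 9 bp
  94→103: 9 bp
  103→111: 8 bp
  111→119: 8 bp
  119→127: 8 bp
  127→134: 7 bp
  134→139: 5 bp
  139→144: 5 bp
  144→162: 18 bp
  162→177: 15 bp
  177→5 (wrap): 180-177+5 = 8 bp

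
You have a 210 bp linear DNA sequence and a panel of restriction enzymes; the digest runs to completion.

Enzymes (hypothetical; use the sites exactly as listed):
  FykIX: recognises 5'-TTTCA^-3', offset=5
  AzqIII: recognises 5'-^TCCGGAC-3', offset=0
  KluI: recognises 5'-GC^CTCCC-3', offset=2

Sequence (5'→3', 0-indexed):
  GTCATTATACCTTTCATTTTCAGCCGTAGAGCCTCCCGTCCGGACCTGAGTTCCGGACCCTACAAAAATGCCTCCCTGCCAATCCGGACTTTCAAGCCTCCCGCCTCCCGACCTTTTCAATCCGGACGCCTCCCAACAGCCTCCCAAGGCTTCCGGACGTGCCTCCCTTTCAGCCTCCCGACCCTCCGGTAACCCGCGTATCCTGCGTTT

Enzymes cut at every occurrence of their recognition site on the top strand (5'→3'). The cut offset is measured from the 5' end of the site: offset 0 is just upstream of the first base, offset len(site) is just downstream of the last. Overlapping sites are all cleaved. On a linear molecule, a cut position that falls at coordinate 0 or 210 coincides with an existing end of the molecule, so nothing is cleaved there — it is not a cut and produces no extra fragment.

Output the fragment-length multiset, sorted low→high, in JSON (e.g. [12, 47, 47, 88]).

Site scan:
  FykIX TTTCA/5: at [11, 17, 89, 114, 167] ⇒ [16, 22, 94, 119, 172]
  AzqIII TCCGGAC/0: at [38, 51, 82, 120, 151] ⇒ [38, 51, 82, 120, 151]
  KluI GCCTCCC/2: at [30, 69, 95, 102, 127, 138, 160, 172] ⇒ [32, 71, 97, 104, 129, 140, 162, 174]

Pooled cuts: [16, 22, 32, 38, 51, 71, 82, 94, 97, 104, 119, 120, 129, 140, 151, 162, 172, 174]

Fragment lengths:
  [0,16): 16 bp
  [16,22): 6 bp
  [22,32): 10 bp
  [32,38): 6 bp
  [38,51): 13 bp
  [51,71): 20 bp
  [71,82): 11 bp
  [82,94): 12 bp
  [94,97): 3 bp
  [97,104): 7 bp
  [104,119): 15 bp
  [119,120): 1 bp
  [120,129): 9 bp
  [129,140): 11 bp
  [140,151): 11 bp
  [151,162): 11 bp
  [162,172): 10 bp
  [172,174): 2 bp
  [174,210): 36 bp

[1,2,3,6,6,7,9,10,10,11,11,11,11,12,13,15,16,20,36]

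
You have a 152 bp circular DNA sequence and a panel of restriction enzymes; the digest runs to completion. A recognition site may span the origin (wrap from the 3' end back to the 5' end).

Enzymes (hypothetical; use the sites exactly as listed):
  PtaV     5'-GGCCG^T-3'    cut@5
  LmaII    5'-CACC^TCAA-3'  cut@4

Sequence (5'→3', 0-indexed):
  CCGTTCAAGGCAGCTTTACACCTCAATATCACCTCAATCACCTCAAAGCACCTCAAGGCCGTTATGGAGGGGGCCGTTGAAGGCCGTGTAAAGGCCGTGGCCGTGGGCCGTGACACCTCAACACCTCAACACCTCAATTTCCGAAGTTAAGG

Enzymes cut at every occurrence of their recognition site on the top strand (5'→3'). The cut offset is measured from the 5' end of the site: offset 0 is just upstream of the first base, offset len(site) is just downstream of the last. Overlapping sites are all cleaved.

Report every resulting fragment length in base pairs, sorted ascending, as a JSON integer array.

Scan for sites:
  PtaV GGCCGT/5: at [56, 71, 81, 92, 98, 105, 150] ⇒ [3, 61, 76, 86, 97, 103, 110]
  LmaII CACCTCAA/4: at [18, 29, 38, 48, 113, 121, 129] ⇒ [22, 33, 42, 52, 117, 125, 133]

Pooled cuts: [3, 22, 33, 42, 52, 61, 76, 86, 97, 103, 110, 117, 125, 133]

Fragment lengths:
  3→22: 19 bp
  22→33: 11 bp
  33→42: 9 bp
  42→52: 10 bp
  52→61: 9 bp
  61→76: 15 bp
  76→86: 10 bp
  86→97: 11 bp
  97→103: 6 bp
  103→110: 7 bp
  110→117: 7 bp
  117→125: 8 bp
  125→133: 8 bp
  133→3 (wrap): 152-133+3 = 22 bp

[6,7,7,8,8,9,9,10,10,11,11,15,19,22]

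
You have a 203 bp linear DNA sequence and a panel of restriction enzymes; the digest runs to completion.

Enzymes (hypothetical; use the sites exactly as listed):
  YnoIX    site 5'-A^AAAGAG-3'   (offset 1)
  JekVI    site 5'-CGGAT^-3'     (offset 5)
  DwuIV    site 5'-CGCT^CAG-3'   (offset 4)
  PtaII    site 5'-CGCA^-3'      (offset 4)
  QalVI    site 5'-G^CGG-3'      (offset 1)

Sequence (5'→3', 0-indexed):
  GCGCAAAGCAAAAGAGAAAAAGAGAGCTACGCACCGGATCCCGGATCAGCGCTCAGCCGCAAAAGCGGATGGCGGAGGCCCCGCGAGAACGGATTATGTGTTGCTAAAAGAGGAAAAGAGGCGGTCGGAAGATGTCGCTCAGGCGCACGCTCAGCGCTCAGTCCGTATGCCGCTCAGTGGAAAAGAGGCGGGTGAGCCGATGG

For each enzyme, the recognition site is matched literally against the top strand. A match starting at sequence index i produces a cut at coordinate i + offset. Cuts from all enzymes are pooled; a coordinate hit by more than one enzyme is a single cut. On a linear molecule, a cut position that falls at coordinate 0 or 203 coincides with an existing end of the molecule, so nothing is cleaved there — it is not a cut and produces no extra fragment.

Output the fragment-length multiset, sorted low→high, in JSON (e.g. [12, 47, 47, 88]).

Site scan:
  YnoIX (AAAAGAG, off=1): starts [9, 17, 105, 113, 180] → cuts [10, 18, 106, 114, 181]
  JekVI (CGGAT, off=5): starts [34, 41, 65, 89] → cuts [39, 46, 70, 94]
  DwuIV (CGCTCAG, off=4): starts [49, 135, 147, 154, 170] → cuts [53, 139, 151, 158, 174]
  PtaII (CGCA, off=4): starts [1, 29, 57, 143] → cuts [5, 33, 61, 147]
  QalVI (GCGG, off=1): starts [64, 71, 120, 187] → cuts [65, 72, 121, 188]

All cut coordinates (distinct, sorted): [5, 10, 18, 33, 39, 46, 53, 61, 65, 70, 72, 94, 106, 114, 121, 139, 147, 151, 158, 174, 181, 188]

Fragments:
  [0,5): 5 bp
  [5,10): 5 bp
  [10,18): 8 bp
  [18,33): 15 bp
  [33,39): 6 bp
  [39,46): 7 bp
  [46,53): 7 bp
  [53,61): 8 bp
  [61,65): 4 bp
  [65,70): 5 bp
  [70,72): 2 bp
  [72,94): 22 bp
  [94,106): 12 bp
  [106,114): 8 bp
  [114,121): 7 bp
  [121,139): 18 bp
  [139,147): 8 bp
  [147,151): 4 bp
  [151,158): 7 bp
  [158,174): 16 bp
  [174,181): 7 bp
  [181,188): 7 bp
  [188,203): 15 bp

[2,4,4,5,5,5,6,7,7,7,7,7,7,8,8,8,8,12,15,15,16,18,22]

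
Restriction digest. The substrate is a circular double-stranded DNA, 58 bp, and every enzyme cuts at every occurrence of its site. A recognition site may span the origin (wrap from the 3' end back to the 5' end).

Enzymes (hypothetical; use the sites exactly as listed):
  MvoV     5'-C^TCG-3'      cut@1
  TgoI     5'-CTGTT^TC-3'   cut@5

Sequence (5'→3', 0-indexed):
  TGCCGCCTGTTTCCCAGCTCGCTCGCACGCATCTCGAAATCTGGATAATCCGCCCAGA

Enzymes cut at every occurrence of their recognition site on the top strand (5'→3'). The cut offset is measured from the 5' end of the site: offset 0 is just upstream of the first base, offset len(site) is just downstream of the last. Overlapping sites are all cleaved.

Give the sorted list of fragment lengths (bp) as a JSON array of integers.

[4,7,11,36]

Per-enzyme occurrences:
  MvoV (CTCG, off=1): starts [17, 21, 32] → cuts [18, 22, 33]
  TgoI (CTGTTTC, off=5): starts [6] → cuts [11]

All cut coordinates (distinct, sorted): [11, 18, 22, 33]

Fragment lengths:
  11→18: 7 bp
  18→22: 4 bp
  22→33: 11 bp
  33→11 (wrap): 58-33+11 = 36 bp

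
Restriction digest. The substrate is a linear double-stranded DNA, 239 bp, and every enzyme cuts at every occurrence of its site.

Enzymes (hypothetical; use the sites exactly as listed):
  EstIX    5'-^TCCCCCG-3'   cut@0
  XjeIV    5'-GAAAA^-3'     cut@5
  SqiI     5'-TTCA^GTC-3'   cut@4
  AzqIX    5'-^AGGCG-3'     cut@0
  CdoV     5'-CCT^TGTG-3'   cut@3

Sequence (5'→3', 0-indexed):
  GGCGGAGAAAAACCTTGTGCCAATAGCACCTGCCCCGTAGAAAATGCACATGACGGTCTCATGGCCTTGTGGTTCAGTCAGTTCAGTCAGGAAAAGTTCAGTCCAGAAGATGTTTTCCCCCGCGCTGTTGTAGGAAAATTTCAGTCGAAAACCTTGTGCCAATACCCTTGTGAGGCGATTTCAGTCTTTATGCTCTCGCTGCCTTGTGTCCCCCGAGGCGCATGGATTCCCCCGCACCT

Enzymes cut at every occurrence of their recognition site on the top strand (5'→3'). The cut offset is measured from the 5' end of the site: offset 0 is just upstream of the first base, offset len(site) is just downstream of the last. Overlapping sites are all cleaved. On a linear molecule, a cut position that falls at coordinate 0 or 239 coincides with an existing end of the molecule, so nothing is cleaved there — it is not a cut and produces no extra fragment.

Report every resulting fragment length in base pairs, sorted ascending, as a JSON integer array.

[3,4,4,4,5,5,7,8,9,9,10,11,11,12,12,14,15,21,23,23,29]

Scan for sites:
  EstIX TCCCCCG/0: at [115, 208, 227] ⇒ [115, 208, 227]
  XjeIV GAAAA/5: at [6, 39, 90, 133, 146] ⇒ [11, 44, 95, 138, 151]
  SqiI TTCAGTC/4: at [72, 81, 96, 139, 179] ⇒ [76, 85, 100, 143, 183]
  AzqIX AGGCG/0: at [172, 215] ⇒ [172, 215]
  CdoV CCTTGTG/3: at [12, 64, 151, 165, 201] ⇒ [15, 67, 154, 168, 204]

All cut coordinates (distinct, sorted): [11, 15, 44, 67, 76, 85, 95, 100, 115, 138, 143, 151, 154, 168, 172, 183, 204, 208, 215, 227]

Fragment lengths:
  [0,11): 11 bp
  [11,15): 4 bp
  [15,44): 29 bp
  [44,67): 23 bp
  [67,76): 9 bp
  [76,85): 9 bp
  [85,95): 10 bp
  [95,100): 5 bp
  [100,115): 15 bp
  [115,138): 23 bp
  [138,143): 5 bp
  [143,151): 8 bp
  [151,154): 3 bp
  [154,168): 14 bp
  [168,172): 4 bp
  [172,183): 11 bp
  [183,204): 21 bp
  [204,208): 4 bp
  [208,215): 7 bp
  [215,227): 12 bp
  [227,239): 12 bp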